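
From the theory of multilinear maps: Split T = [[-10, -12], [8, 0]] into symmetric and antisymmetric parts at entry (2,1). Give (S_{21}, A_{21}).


T_{21} = 8
T_{12} = -12
S_{21} = (8 + -12)/2 = -4/2 = -2
A_{21} = (8 - -12)/2 = 20/2 = 10
Check: S + A = -2 + 10 = 8 = T_{21}.

(-2, 10)


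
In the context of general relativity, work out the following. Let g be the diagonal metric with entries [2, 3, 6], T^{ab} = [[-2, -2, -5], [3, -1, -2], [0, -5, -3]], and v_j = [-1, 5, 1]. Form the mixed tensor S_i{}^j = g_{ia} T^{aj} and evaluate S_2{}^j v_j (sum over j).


Step 1: lower the first index. For a diagonal metric, g_{ia} T^{aj} = g_{ii} T^{ij} (no sum on i).
g_{22} = 3
S_2{}^1 = 3 * T^{21} = 3 * 3 = 9
S_2{}^2 = 3 * T^{22} = 3 * -1 = -3
S_2{}^3 = 3 * T^{23} = 3 * -2 = -6
Step 2: contract S_2{}^j with v_j.
S_2{}^1 * v_1 = 9 * -1 = -9
S_2{}^2 * v_2 = -3 * 5 = -15
S_2{}^3 * v_3 = -6 * 1 = -6
Result = -9 + -15 + -6 = -30

-30


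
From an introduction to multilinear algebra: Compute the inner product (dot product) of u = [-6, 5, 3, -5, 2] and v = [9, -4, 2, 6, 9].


The inner product u . v = sum of u_i * v_i.
Term-by-term: -6 * 9, 5 * -4, 3 * 2, -5 * 6, 2 * 9
Products: -54, -20, 6, -30, 18
Sum = -54 + -20 + 6 + -30 + 18 = -80

-80


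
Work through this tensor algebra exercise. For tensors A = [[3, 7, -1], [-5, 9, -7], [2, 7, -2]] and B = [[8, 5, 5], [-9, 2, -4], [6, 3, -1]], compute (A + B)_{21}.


Tensor addition is component-wise: (A + B)_{ij} = A_{ij} + B_{ij}.
A_{21} = -5
B_{21} = -9
(A + B)_{21} = -5 + -9 = -14

-14


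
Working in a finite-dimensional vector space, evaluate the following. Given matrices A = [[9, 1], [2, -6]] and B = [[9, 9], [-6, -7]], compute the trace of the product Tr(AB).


Tr(AB) = sum_i (AB)_{ii} where (AB)_{ii} = sum_k A_{ik} B_{ki}.
(AB)_{11} = 9*9 + 1*-6 = 75
(AB)_{22} = 2*9 + -6*-7 = 60
Tr(AB) = 75 + 60 = 135

135


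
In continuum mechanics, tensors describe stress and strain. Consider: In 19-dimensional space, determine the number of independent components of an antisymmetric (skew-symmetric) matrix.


An antisymmetric rank-2 tensor satisfies A_{ij} = -A_{ji}, so diagonal entries are zero.
The independent components are the upper-triangular entries: C(n, 2) = n(n-1)/2.
n = 19
C(19, 2) = 19 * 18 / 2 = 342 / 2 = 171

171


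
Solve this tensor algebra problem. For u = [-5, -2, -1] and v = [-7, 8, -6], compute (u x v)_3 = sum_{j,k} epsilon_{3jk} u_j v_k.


(u x v)_3 = sum_{j,k} epsilon_{3jk} u_j v_k. Only permutations of (1,2,3) contribute; the two non-zero terms are:
eps_{312} u_1 v_2 = 1 * -5 * 8 = -40
eps_{321} u_2 v_1 = -1 * -2 * -7 = -14
(u x v)_3 = -54

-54


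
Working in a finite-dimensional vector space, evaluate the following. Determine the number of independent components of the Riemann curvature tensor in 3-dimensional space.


The Riemann tensor in d dimensions has d^2(d^2 - 1)/12 independent components.
d = 3, so d^2 = 9
d^2 - 1 = 8
d^2(d^2 - 1) = 9 * 8 = 72
Divide by 12: 72 / 12 = 6

6


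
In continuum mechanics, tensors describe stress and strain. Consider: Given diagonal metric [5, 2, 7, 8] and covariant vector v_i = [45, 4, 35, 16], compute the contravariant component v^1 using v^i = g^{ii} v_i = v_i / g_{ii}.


To raise an index with a diagonal metric: v^i = v_i / g_{ii}.
For index 1: v_1 = 45, g_{11} = 5
v^1 = 45 / 5 = 9

9


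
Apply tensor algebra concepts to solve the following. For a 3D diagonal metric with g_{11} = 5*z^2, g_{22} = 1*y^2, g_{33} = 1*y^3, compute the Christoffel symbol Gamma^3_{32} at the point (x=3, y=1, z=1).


For a diagonal metric, Gamma^k_{ij} = (1/2) g^{kk} (dg_{ik}/dx_j + dg_{jk}/dx_i - dg_{ij}/dx_k).
The metric is diagonal, so g_{ab} = 0 for a != b.
At the given point: g_{11} = 5, g_{22} = 1, g_{33} = 1
g^{33} = 1/1
dg_{33}/dx_2 = dg_{33}/dx_2 = 3
dg_{23}/dx_3 = 0 (off-diagonal)
dg_{32}/dx_3 = 0 (off-diagonal)
Numerator = 3 + 0 - 0 = 3
Gamma^3_{32} = 3 / (2 * 1) = 3/2

3/2


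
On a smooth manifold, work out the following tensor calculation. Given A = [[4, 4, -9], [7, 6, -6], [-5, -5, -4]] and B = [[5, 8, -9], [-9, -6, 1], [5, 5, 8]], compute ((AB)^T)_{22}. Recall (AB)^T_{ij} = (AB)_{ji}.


(AB)^T_{ij} = (AB)_{ji} = sum_k A_{jk} B_{ki}.
For i=2, j=2 we need (AB)_{22}:
A_{21} * B_{12} = 7 * 8 = 56
A_{22} * B_{22} = 6 * -6 = -36
A_{23} * B_{32} = -6 * 5 = -30
Sum = 56 + -36 + -30 = -10

-10


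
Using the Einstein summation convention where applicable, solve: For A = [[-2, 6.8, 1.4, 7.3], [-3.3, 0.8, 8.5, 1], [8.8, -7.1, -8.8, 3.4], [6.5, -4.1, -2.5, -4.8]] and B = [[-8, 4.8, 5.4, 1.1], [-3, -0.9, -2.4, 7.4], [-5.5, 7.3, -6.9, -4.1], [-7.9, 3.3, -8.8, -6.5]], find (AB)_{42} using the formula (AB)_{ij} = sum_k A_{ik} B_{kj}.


(AB)_{ij} = sum_k A_{ik} B_{kj}.
For i=4, j=2:
A_{41} * B_{12} = 6.5 * 4.8 = 31.2
A_{42} * B_{22} = -4.1 * -0.9 = 3.69
A_{43} * B_{32} = -2.5 * 7.3 = -18.25
A_{44} * B_{42} = -4.8 * 3.3 = -15.84
Sum = 31.2 + 3.69 + -18.25 + -15.84 = 0.8

0.8


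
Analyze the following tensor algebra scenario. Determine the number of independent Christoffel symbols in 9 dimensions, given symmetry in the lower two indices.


Christoffel symbols Gamma^k_{ij} are symmetric in i,j, so there are d * d(d+1)/2 independent symbols.
d = 9
d(d+1)/2 = 9 * 10 / 2 = 45
Total = 9 * 45 = 405

405


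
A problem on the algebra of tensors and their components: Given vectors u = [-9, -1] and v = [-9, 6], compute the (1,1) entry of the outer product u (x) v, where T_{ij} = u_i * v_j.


The outer product entry T_{ij} = u_i * v_j.
We need i=1, j=1.
u_1 = -9, v_1 = -9
T_{1,1} = -9 * -9 = 81

81


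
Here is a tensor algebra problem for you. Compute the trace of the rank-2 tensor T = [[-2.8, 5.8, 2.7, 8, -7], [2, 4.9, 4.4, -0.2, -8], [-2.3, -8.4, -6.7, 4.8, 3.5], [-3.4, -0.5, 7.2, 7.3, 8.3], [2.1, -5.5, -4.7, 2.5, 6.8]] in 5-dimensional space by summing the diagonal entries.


The contraction (trace) of a rank-2 tensor is the sum of its diagonal elements.
Diagonal entries: A[1,1] = -2.8, A[2,2] = 4.9, A[3,3] = -6.7, A[4,4] = 7.3, A[5,5] = 6.8
Tr(A) = -2.8 + 4.9 + -6.7 + 7.3 + 6.8 = 9.5

9.5


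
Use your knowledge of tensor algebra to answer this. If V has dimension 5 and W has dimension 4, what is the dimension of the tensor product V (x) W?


The dimension of a tensor product is the product of dimensions.
dim(V) = 5, dim(W) = 4
dim(V (x) W) = 5 * 4 = 20

20


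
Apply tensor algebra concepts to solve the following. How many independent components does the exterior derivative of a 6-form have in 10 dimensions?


The exterior derivative of a p-form is a (p+1)-form.
Its number of independent components is C(n, p+1).
n = 10, p+1 = 7
C(10, 7) = 120

120


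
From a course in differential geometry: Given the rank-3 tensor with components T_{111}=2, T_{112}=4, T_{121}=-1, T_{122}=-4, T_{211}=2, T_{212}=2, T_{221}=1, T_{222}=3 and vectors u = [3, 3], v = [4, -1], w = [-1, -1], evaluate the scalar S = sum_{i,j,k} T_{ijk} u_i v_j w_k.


S = sum over i,j,k of T_{ijk} u_i v_j w_k. Expanding all 8 terms:
T_{111}*u_1*v_1*w_1 = 2*3*4*-1 = -24  (running total: -24)
T_{112}*u_1*v_1*w_2 = 4*3*4*-1 = -48  (running total: -72)
T_{121}*u_1*v_2*w_1 = -1*3*-1*-1 = -3  (running total: -75)
T_{122}*u_1*v_2*w_2 = -4*3*-1*-1 = -12  (running total: -87)
T_{211}*u_2*v_1*w_1 = 2*3*4*-1 = -24  (running total: -111)
T_{212}*u_2*v_1*w_2 = 2*3*4*-1 = -24  (running total: -135)
T_{221}*u_2*v_2*w_1 = 1*3*-1*-1 = 3  (running total: -132)
T_{222}*u_2*v_2*w_2 = 3*3*-1*-1 = 9  (running total: -123)
S = -123

-123


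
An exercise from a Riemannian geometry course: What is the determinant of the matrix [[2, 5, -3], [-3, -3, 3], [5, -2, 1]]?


Expanding along the first row, det(A) = a11*M_11 - a12*M_12 + a13*M_13, where M_1j is the (1,j) minor.
Minor M_11 = -3*1 - 3*-2 = 3
Minor M_12 = -3*1 - 3*5 = -18
Minor M_13 = -3*-2 - -3*5 = 21
det = 2*(3) - 5*(-18) + -3*(21)
    = 6 - -90 + -63
    = 33

33


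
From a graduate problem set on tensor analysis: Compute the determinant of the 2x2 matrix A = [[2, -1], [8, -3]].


For a 2x2 matrix [[a, b], [c, d]], det = a*d - b*c.
a = 2, b = -1, c = 8, d = -3
a*d = 2 * -3 = -6
b*c = -1 * 8 = -8
det = -6 - -8 = 2

2


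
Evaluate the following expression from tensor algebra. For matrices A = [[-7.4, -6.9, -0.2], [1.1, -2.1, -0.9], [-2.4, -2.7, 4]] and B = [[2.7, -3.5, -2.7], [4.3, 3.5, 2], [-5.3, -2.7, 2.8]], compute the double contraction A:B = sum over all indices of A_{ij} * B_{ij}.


A:B = sum over all i,j of A_{ij} * B_{ij}.
Row 1: -7.4*2.7=-19.98, -6.9*-3.5=24.15, -0.2*-2.7=0.54 => row sum = 4.71
Row 2: 1.1*4.3=4.73, -2.1*3.5=-7.35, -0.9*2=-1.8 => row sum = -4.42
Row 3: -2.4*-5.3=12.72, -2.7*-2.7=7.29, 4*2.8=11.2 => row sum = 31.21
Total = 4.71 + -4.42 + 31.21 = 31.5

31.5


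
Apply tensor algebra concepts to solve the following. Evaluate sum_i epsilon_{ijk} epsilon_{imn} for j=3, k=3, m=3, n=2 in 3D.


Using the identity: epsilon_{ijk} epsilon_{imn} = delta_{jm} delta_{kn} - delta_{jn} delta_{km}.
delta_{33} = 1
delta_{32} = 0
delta_{32} = 0
delta_{33} = 1
Result = 1 * 0 - 0 * 1 = 0 - 0 = 0

0


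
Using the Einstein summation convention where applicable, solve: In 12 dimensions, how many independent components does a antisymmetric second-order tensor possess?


A antisymmetric rank-2 tensor in d dimensions has d(d-1)/2 independent components.
d = 12
d(d-1)/2 = 12 * 11 / 2 = 132 / 2 = 66

66


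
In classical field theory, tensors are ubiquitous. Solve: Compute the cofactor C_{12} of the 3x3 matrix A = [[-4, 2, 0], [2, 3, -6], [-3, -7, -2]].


To find cofactor C_{12}, delete row 1 and column 2.
The resulting 2x2 submatrix is: [[2, -6], [-3, -2]]
Minor M_{12} = 2*-2 - -6*-3
  = -4 - 18 = -22
Sign = (-1)^(1+2) = (-1)^3 = -1
Cofactor C_{12} = -1 * -22 = 22

22


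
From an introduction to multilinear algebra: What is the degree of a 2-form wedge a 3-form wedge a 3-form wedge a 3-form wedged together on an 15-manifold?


The degree of a wedge product is the sum of the degrees of the individual forms.
Degrees: 2, 3, 3, 3
Total degree = 2 + 3 + 3 + 3 = 11

11


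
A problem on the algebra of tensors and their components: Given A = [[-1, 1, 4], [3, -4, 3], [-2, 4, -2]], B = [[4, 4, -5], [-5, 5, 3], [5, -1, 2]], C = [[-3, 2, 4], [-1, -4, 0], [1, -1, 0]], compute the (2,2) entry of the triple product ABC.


(ABC)_{22} = sum_m (AB)_{2m} C_{m2}. First compute row 2 of AB.
(AB)_{21} = 3*4 + -4*-5 + 3*5 = 47
(AB)_{22} = 3*4 + -4*5 + 3*-1 = -11
(AB)_{23} = 3*-5 + -4*3 + 3*2 = -21
Now contract with column 2 of C:
(AB)_{21} * C_{12} = 47 * 2 = 94
(AB)_{22} * C_{22} = -11 * -4 = 44
(AB)_{23} * C_{32} = -21 * -1 = 21
(ABC)_{22} = 94 + 44 + 21 = 159

159


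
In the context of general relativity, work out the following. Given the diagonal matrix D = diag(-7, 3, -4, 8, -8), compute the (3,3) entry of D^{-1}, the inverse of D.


For a diagonal matrix, the inverse has entries (D^{-1})_{ii} = 1/d_{ii}.
The diagonal entries are: d_{11} = -7, d_{22} = 3, d_{33} = -4, d_{44} = 8, d_{55} = -8
We need (D^{-1})_{33} = 1/d_{33} = 1/-4 = -1/4

-1/4


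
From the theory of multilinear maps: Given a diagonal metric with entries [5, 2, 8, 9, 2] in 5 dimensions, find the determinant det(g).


For a diagonal metric, the determinant is the product of diagonal entries.
Diagonal entries: 5, 2, 8, 9, 2
det(g) = 5 * 2 * 8 * 9 * 2 = 1440

1440


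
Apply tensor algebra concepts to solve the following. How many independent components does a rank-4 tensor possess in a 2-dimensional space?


The number of components of a rank-r tensor in d dimensions is d^r.
Here d = 2 and r = 4.
2^4 = 16

16


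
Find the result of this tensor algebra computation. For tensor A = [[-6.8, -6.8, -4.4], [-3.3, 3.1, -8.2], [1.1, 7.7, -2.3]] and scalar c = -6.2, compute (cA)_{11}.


Scalar multiplication: (cA)_{ij} = c * A_{ij}.
c = -6.2
A_{11} = -6.8
(cA)_{11} = -6.2 * -6.8 = 42.16

42.16


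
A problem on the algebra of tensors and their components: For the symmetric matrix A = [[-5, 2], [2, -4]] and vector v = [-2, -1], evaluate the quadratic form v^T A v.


First compute Av:
(Av)_1 = -5*-2 + 2*-1 = 8
(Av)_2 = 2*-2 + -4*-1 = 0
Av = [8, 0]
Then v^T (Av) = -2*8 + -1*0
= -16 + 0 = -16

-16


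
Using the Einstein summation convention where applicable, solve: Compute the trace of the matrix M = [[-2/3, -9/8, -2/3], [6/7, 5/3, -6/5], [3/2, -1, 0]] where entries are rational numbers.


The trace is the sum of diagonal entries.
Diagonal: M[1,1] = -2/3, M[2,2] = 5/3, M[3,3] = 0
Tr(M) = -2/3 + 5/3 + 0
Computing step by step:
After adding M[1,1]: -2/3
After adding M[2,2]: 1
After adding M[3,3]: 1
Tr(M) = 1

1


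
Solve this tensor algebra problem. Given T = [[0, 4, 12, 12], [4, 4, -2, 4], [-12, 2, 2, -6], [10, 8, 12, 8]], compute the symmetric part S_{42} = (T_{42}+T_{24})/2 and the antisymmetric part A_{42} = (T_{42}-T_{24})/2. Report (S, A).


T_{42} = 8
T_{24} = 4
S_{42} = (8 + 4)/2 = 12/2 = 6
A_{42} = (8 - 4)/2 = 4/2 = 2
Check: S + A = 6 + 2 = 8 = T_{42}.

(6, 2)


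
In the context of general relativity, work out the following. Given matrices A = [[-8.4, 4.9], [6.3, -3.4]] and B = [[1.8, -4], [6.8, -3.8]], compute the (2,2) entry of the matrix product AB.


(AB)_{ij} = sum_k A_{ik} B_{kj}.
For i=2, j=2:
A_{21} * B_{12} = 6.3 * -4 = -25.2
A_{22} * B_{22} = -3.4 * -3.8 = 12.92
Sum = -25.2 + 12.92 = -12.28

-12.28


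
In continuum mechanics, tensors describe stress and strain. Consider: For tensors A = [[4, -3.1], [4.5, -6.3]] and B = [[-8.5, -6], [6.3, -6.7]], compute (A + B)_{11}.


Tensor addition is component-wise: (A + B)_{ij} = A_{ij} + B_{ij}.
A_{11} = 4
B_{11} = -8.5
(A + B)_{11} = 4 + -8.5 = -4.5

-4.5


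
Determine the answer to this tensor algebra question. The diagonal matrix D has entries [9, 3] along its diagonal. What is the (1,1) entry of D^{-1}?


For a diagonal matrix, the inverse has entries (D^{-1})_{ii} = 1/d_{ii}.
The diagonal entries are: d_{11} = 9, d_{22} = 3
We need (D^{-1})_{11} = 1/d_{11} = 1/9 = 1/9

1/9


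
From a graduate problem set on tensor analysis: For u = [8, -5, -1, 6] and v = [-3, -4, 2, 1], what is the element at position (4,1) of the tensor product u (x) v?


The outer product entry T_{ij} = u_i * v_j.
We need i=4, j=1.
u_4 = 6, v_1 = -3
T_{4,1} = 6 * -3 = -18

-18


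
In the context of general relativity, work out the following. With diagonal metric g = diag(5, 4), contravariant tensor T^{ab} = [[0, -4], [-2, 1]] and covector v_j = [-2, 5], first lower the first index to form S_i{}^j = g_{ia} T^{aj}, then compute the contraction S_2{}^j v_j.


Step 1: lower the first index. For a diagonal metric, g_{ia} T^{aj} = g_{ii} T^{ij} (no sum on i).
g_{22} = 4
S_2{}^1 = 4 * T^{21} = 4 * -2 = -8
S_2{}^2 = 4 * T^{22} = 4 * 1 = 4
Step 2: contract S_2{}^j with v_j.
S_2{}^1 * v_1 = -8 * -2 = 16
S_2{}^2 * v_2 = 4 * 5 = 20
Result = 16 + 20 = 36

36


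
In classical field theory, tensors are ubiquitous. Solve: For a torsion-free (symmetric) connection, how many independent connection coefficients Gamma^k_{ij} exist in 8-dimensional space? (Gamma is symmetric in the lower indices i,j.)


Christoffel symbols Gamma^k_{ij} are symmetric in i,j, so there are d * d(d+1)/2 independent symbols.
d = 8
d(d+1)/2 = 8 * 9 / 2 = 36
Total = 8 * 36 = 288

288


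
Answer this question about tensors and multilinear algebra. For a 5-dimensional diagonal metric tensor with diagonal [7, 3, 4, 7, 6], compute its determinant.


For a diagonal metric, the determinant is the product of diagonal entries.
Diagonal entries: 7, 3, 4, 7, 6
det(g) = 7 * 3 * 4 * 7 * 6 = 3528

3528


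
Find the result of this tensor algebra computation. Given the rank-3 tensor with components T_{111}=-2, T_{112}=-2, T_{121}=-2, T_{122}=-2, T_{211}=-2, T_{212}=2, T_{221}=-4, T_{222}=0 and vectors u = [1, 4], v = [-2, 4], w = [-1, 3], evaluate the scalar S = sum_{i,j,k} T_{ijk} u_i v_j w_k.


S = sum over i,j,k of T_{ijk} u_i v_j w_k. Expanding all 8 terms:
T_{111}*u_1*v_1*w_1 = -2*1*-2*-1 = -4  (running total: -4)
T_{112}*u_1*v_1*w_2 = -2*1*-2*3 = 12  (running total: 8)
T_{121}*u_1*v_2*w_1 = -2*1*4*-1 = 8  (running total: 16)
T_{122}*u_1*v_2*w_2 = -2*1*4*3 = -24  (running total: -8)
T_{211}*u_2*v_1*w_1 = -2*4*-2*-1 = -16  (running total: -24)
T_{212}*u_2*v_1*w_2 = 2*4*-2*3 = -48  (running total: -72)
T_{221}*u_2*v_2*w_1 = -4*4*4*-1 = 64  (running total: -8)
T_{222}*u_2*v_2*w_2 = 0*4*4*3 = 0  (running total: -8)
S = -8

-8


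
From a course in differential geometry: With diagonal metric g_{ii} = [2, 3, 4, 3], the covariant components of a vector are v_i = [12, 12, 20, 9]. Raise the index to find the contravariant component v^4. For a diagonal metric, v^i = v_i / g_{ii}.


To raise an index with a diagonal metric: v^i = v_i / g_{ii}.
For index 4: v_4 = 9, g_{44} = 3
v^4 = 9 / 3 = 3

3


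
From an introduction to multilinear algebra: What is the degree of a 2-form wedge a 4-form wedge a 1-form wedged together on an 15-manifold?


The degree of a wedge product is the sum of the degrees of the individual forms.
Degrees: 2, 4, 1
Total degree = 2 + 4 + 1 = 7

7


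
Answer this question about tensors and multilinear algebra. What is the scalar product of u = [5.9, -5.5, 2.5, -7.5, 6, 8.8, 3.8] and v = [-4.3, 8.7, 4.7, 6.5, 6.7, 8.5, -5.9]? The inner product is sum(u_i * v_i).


The inner product u . v = sum of u_i * v_i.
Term-by-term: 5.9 * -4.3, -5.5 * 8.7, 2.5 * 4.7, -7.5 * 6.5, 6 * 6.7, 8.8 * 8.5, 3.8 * -5.9
Products: -25.37, -47.85, 11.75, -48.75, 40.2, 74.8, -22.42
Sum = -25.37 + -47.85 + 11.75 + -48.75 + 40.2 + 74.8 + -22.42 = -17.64

-17.64


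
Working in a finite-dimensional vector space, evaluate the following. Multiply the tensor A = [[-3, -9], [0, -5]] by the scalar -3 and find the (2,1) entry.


Scalar multiplication: (cA)_{ij} = c * A_{ij}.
c = -3
A_{21} = 0
(cA)_{21} = -3 * 0 = 0

0


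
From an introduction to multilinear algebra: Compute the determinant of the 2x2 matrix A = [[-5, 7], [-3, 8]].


For a 2x2 matrix [[a, b], [c, d]], det = a*d - b*c.
a = -5, b = 7, c = -3, d = 8
a*d = -5 * 8 = -40
b*c = 7 * -3 = -21
det = -40 - -21 = -19

-19


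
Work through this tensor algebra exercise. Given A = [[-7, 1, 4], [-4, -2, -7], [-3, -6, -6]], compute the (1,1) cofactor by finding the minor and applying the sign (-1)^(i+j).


To find cofactor C_{11}, delete row 1 and column 1.
The resulting 2x2 submatrix is: [[-2, -7], [-6, -6]]
Minor M_{11} = -2*-6 - -7*-6
  = 12 - 42 = -30
Sign = (-1)^(1+1) = (-1)^2 = 1
Cofactor C_{11} = 1 * -30 = -30

-30


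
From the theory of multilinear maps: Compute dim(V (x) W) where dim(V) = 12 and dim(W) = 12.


The dimension of a tensor product is the product of dimensions.
dim(V) = 12, dim(W) = 12
dim(V (x) W) = 12 * 12 = 144

144


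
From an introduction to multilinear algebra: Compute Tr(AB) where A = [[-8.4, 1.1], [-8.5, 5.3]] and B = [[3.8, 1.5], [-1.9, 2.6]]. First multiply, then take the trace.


Tr(AB) = sum_i (AB)_{ii} where (AB)_{ii} = sum_k A_{ik} B_{ki}.
(AB)_{11} = -8.4*3.8 + 1.1*-1.9 = -34.01
(AB)_{22} = -8.5*1.5 + 5.3*2.6 = 1.03
Tr(AB) = -34.01 + 1.03 = -32.98

-32.98


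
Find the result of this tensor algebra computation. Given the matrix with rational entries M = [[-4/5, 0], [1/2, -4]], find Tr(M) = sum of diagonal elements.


The trace is the sum of diagonal entries.
Diagonal: M[1,1] = -4/5, M[2,2] = -4
Tr(M) = -4/5 + -4
Computing step by step:
After adding M[1,1]: -4/5
After adding M[2,2]: -24/5
Tr(M) = -24/5

-24/5


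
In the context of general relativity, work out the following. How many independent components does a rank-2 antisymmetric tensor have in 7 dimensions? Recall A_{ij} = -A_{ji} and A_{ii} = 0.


An antisymmetric rank-2 tensor satisfies A_{ij} = -A_{ji}, so diagonal entries are zero.
The independent components are the upper-triangular entries: C(n, 2) = n(n-1)/2.
n = 7
C(7, 2) = 7 * 6 / 2 = 42 / 2 = 21

21


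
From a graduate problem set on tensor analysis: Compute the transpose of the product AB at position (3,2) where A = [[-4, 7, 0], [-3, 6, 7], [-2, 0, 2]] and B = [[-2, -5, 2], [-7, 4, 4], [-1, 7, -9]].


(AB)^T_{ij} = (AB)_{ji} = sum_k A_{jk} B_{ki}.
For i=3, j=2 we need (AB)_{23}:
A_{21} * B_{13} = -3 * 2 = -6
A_{22} * B_{23} = 6 * 4 = 24
A_{23} * B_{33} = 7 * -9 = -63
Sum = -6 + 24 + -63 = -45

-45


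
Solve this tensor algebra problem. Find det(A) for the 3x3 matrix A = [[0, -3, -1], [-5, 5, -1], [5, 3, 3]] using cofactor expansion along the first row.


Expanding along the first row, det(A) = a11*M_11 - a12*M_12 + a13*M_13, where M_1j is the (1,j) minor.
Minor M_11 = 5*3 - -1*3 = 18
Minor M_12 = -5*3 - -1*5 = -10
Minor M_13 = -5*3 - 5*5 = -40
det = 0*(18) - -3*(-10) + -1*(-40)
    = 0 - 30 + 40
    = 10

10


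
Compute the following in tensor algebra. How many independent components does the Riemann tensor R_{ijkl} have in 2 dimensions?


The Riemann tensor in d dimensions has d^2(d^2 - 1)/12 independent components.
d = 2, so d^2 = 4
d^2 - 1 = 3
d^2(d^2 - 1) = 4 * 3 = 12
Divide by 12: 12 / 12 = 1

1


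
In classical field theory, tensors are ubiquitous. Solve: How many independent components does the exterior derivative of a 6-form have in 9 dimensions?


The exterior derivative of a p-form is a (p+1)-form.
Its number of independent components is C(n, p+1).
n = 9, p+1 = 7
C(9, 7) = 36

36


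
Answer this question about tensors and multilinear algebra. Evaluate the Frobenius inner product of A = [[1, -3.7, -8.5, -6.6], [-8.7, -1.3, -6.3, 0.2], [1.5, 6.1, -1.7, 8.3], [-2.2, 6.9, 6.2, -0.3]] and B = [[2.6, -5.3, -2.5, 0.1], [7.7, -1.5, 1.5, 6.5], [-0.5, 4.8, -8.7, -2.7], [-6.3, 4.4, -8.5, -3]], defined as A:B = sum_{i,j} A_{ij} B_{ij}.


A:B = sum over all i,j of A_{ij} * B_{ij}.
Row 1: 1*2.6=2.6, -3.7*-5.3=19.61, -8.5*-2.5=21.25, -6.6*0.1=-0.66 => row sum = 42.8
Row 2: -8.7*7.7=-66.99, -1.3*-1.5=1.95, -6.3*1.5=-9.45, 0.2*6.5=1.3 => row sum = -73.19
Row 3: 1.5*-0.5=-0.75, 6.1*4.8=29.28, -1.7*-8.7=14.79, 8.3*-2.7=-22.41 => row sum = 20.91
Row 4: -2.2*-6.3=13.86, 6.9*4.4=30.36, 6.2*-8.5=-52.7, -0.3*-3=0.9 => row sum = -7.58
Total = 42.8 + -73.19 + 20.91 + -7.58 = -17.06

-17.06


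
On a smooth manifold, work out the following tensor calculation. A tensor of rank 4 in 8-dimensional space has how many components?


The number of components of a rank-r tensor in d dimensions is d^r.
Here d = 8 and r = 4.
8^4 = 4096

4096


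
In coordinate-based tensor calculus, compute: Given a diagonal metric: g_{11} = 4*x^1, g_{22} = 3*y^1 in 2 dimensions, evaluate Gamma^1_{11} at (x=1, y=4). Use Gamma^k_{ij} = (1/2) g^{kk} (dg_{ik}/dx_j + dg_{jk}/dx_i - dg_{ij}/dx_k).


For a diagonal metric, Gamma^k_{ij} = (1/2) g^{kk} (dg_{ik}/dx_j + dg_{jk}/dx_i - dg_{ij}/dx_k).
The metric is diagonal, so g_{ab} = 0 for a != b.
At the given point: g_{11} = 4, g_{22} = 12
g^{11} = 1/4
dg_{11}/dx_1 = dg_{11}/dx_1 = 4
dg_{11}/dx_1 = dg_{11}/dx_1 = 4
dg_{11}/dx_1 = dg_{11}/dx_1 = 4
Numerator = 4 + 4 - 4 = 4
Gamma^1_{11} = 4 / (2 * 4) = 1/2

1/2


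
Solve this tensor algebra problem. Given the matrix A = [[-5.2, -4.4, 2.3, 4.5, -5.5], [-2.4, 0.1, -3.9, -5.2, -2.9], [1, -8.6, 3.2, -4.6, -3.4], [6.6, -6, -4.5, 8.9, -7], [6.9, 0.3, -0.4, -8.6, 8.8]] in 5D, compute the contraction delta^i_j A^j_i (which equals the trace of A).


The contraction (trace) of a rank-2 tensor is the sum of its diagonal elements.
Diagonal entries: A[1,1] = -5.2, A[2,2] = 0.1, A[3,3] = 3.2, A[4,4] = 8.9, A[5,5] = 8.8
Tr(A) = -5.2 + 0.1 + 3.2 + 8.9 + 8.8 = 15.8

15.8


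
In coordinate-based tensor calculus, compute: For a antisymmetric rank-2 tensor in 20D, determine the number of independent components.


A antisymmetric rank-2 tensor in d dimensions has d(d-1)/2 independent components.
d = 20
d(d-1)/2 = 20 * 19 / 2 = 380 / 2 = 190

190


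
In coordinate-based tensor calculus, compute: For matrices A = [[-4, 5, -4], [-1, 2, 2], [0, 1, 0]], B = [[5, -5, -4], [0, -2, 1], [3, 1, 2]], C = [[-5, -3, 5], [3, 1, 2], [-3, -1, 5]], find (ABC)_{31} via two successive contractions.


(ABC)_{31} = sum_m (AB)_{3m} C_{m1}. First compute row 3 of AB.
(AB)_{31} = 0*5 + 1*0 + 0*3 = 0
(AB)_{32} = 0*-5 + 1*-2 + 0*1 = -2
(AB)_{33} = 0*-4 + 1*1 + 0*2 = 1
Now contract with column 1 of C:
(AB)_{31} * C_{11} = 0 * -5 = 0
(AB)_{32} * C_{21} = -2 * 3 = -6
(AB)_{33} * C_{31} = 1 * -3 = -3
(ABC)_{31} = 0 + -6 + -3 = -9

-9


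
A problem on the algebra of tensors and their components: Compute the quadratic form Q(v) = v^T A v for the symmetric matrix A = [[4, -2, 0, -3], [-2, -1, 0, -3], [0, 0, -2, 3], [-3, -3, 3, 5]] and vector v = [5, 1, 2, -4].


First compute Av:
(Av)_1 = 4*5 + -2*1 + 0*2 + -3*-4 = 30
(Av)_2 = -2*5 + -1*1 + 0*2 + -3*-4 = 1
(Av)_3 = 0*5 + 0*1 + -2*2 + 3*-4 = -16
(Av)_4 = -3*5 + -3*1 + 3*2 + 5*-4 = -32
Av = [30, 1, -16, -32]
Then v^T (Av) = 5*30 + 1*1 + 2*-16 + -4*-32
= 150 + 1 + -32 + 128 = 247

247


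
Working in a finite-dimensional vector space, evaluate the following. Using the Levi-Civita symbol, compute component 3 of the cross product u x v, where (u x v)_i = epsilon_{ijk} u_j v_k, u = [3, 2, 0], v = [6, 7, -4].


(u x v)_3 = sum_{j,k} epsilon_{3jk} u_j v_k. Only permutations of (1,2,3) contribute; the two non-zero terms are:
eps_{312} u_1 v_2 = 1 * 3 * 7 = 21
eps_{321} u_2 v_1 = -1 * 2 * 6 = -12
(u x v)_3 = 9

9


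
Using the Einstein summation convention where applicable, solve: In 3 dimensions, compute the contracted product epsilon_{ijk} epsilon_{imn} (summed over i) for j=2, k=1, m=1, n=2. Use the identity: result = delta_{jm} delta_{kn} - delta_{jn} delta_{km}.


Using the identity: epsilon_{ijk} epsilon_{imn} = delta_{jm} delta_{kn} - delta_{jn} delta_{km}.
delta_{21} = 0
delta_{12} = 0
delta_{22} = 1
delta_{11} = 1
Result = 0 * 0 - 1 * 1 = 0 - 1 = -1

-1


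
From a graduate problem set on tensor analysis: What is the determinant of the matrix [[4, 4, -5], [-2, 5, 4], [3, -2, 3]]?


Expanding along the first row, det(A) = a11*M_11 - a12*M_12 + a13*M_13, where M_1j is the (1,j) minor.
Minor M_11 = 5*3 - 4*-2 = 23
Minor M_12 = -2*3 - 4*3 = -18
Minor M_13 = -2*-2 - 5*3 = -11
det = 4*(23) - 4*(-18) + -5*(-11)
    = 92 - -72 + 55
    = 219

219


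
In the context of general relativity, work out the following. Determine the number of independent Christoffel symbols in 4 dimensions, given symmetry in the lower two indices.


Christoffel symbols Gamma^k_{ij} are symmetric in i,j, so there are d * d(d+1)/2 independent symbols.
d = 4
d(d+1)/2 = 4 * 5 / 2 = 10
Total = 4 * 10 = 40

40


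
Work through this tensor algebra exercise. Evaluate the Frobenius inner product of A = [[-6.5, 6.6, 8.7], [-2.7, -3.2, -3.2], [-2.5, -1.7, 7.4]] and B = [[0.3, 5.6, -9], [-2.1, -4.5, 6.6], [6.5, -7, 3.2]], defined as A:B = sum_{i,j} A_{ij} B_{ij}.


A:B = sum over all i,j of A_{ij} * B_{ij}.
Row 1: -6.5*0.3=-1.95, 6.6*5.6=36.96, 8.7*-9=-78.3 => row sum = -43.29
Row 2: -2.7*-2.1=5.67, -3.2*-4.5=14.4, -3.2*6.6=-21.12 => row sum = -1.05
Row 3: -2.5*6.5=-16.25, -1.7*-7=11.9, 7.4*3.2=23.68 => row sum = 19.33
Total = -43.29 + -1.05 + 19.33 = -25.01

-25.01


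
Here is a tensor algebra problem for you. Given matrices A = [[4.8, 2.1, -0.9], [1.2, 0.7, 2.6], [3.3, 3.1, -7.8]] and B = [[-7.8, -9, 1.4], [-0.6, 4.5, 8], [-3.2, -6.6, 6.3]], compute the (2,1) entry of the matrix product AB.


(AB)_{ij} = sum_k A_{ik} B_{kj}.
For i=2, j=1:
A_{21} * B_{11} = 1.2 * -7.8 = -9.36
A_{22} * B_{21} = 0.7 * -0.6 = -0.42
A_{23} * B_{31} = 2.6 * -3.2 = -8.32
Sum = -9.36 + -0.42 + -8.32 = -18.1

-18.1


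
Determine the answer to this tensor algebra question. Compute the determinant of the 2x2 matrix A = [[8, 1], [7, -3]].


For a 2x2 matrix [[a, b], [c, d]], det = a*d - b*c.
a = 8, b = 1, c = 7, d = -3
a*d = 8 * -3 = -24
b*c = 1 * 7 = 7
det = -24 - 7 = -31

-31


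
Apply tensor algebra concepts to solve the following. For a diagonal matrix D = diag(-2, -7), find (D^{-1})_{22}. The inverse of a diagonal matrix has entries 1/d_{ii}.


For a diagonal matrix, the inverse has entries (D^{-1})_{ii} = 1/d_{ii}.
The diagonal entries are: d_{11} = -2, d_{22} = -7
We need (D^{-1})_{22} = 1/d_{22} = 1/-7 = -1/7

-1/7


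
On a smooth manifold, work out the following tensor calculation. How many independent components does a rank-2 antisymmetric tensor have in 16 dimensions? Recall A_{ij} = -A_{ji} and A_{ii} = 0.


An antisymmetric rank-2 tensor satisfies A_{ij} = -A_{ji}, so diagonal entries are zero.
The independent components are the upper-triangular entries: C(n, 2) = n(n-1)/2.
n = 16
C(16, 2) = 16 * 15 / 2 = 240 / 2 = 120

120


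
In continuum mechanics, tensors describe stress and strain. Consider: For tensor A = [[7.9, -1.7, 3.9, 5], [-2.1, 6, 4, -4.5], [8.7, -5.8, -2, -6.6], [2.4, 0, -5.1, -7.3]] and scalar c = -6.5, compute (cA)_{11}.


Scalar multiplication: (cA)_{ij} = c * A_{ij}.
c = -6.5
A_{11} = 7.9
(cA)_{11} = -6.5 * 7.9 = -51.35

-51.35


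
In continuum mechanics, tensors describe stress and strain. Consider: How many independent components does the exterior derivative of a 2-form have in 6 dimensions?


The exterior derivative of a p-form is a (p+1)-form.
Its number of independent components is C(n, p+1).
n = 6, p+1 = 3
C(6, 3) = 20

20


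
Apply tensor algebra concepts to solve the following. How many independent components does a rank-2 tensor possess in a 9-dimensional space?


The number of components of a rank-r tensor in d dimensions is d^r.
Here d = 9 and r = 2.
9^2 = 81

81


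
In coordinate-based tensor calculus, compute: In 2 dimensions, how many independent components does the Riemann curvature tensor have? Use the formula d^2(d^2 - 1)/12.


The Riemann tensor in d dimensions has d^2(d^2 - 1)/12 independent components.
d = 2, so d^2 = 4
d^2 - 1 = 3
d^2(d^2 - 1) = 4 * 3 = 12
Divide by 12: 12 / 12 = 1

1


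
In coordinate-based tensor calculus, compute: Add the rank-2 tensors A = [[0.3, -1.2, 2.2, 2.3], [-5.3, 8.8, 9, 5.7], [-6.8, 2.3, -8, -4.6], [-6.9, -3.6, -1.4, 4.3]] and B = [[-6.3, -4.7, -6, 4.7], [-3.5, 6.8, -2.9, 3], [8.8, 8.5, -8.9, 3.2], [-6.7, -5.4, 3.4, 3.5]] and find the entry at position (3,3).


Tensor addition is component-wise: (A + B)_{ij} = A_{ij} + B_{ij}.
A_{33} = -8
B_{33} = -8.9
(A + B)_{33} = -8 + -8.9 = -16.9

-16.9


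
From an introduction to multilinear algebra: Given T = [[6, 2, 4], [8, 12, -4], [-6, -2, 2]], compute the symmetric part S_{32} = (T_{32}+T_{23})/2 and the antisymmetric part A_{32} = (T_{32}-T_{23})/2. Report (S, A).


T_{32} = -2
T_{23} = -4
S_{32} = (-2 + -4)/2 = -6/2 = -3
A_{32} = (-2 - -4)/2 = 2/2 = 1
Check: S + A = -3 + 1 = -2 = T_{32}.

(-3, 1)


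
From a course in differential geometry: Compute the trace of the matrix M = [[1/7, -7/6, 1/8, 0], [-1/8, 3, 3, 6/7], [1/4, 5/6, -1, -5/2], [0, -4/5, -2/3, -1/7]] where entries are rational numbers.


The trace is the sum of diagonal entries.
Diagonal: M[1,1] = 1/7, M[2,2] = 3, M[3,3] = -1, M[4,4] = -1/7
Tr(M) = 1/7 + 3 + -1 + -1/7
Computing step by step:
After adding M[1,1]: 1/7
After adding M[2,2]: 22/7
After adding M[3,3]: 15/7
After adding M[4,4]: 2
Tr(M) = 2

2


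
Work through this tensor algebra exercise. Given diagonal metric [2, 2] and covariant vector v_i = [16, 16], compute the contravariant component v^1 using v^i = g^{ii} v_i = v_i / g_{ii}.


To raise an index with a diagonal metric: v^i = v_i / g_{ii}.
For index 1: v_1 = 16, g_{11} = 2
v^1 = 16 / 2 = 8

8


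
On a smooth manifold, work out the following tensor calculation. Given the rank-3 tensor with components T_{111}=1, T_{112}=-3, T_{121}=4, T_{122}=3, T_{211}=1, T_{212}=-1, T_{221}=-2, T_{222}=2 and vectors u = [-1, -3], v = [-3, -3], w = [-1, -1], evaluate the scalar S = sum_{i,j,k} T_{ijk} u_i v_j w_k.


S = sum over i,j,k of T_{ijk} u_i v_j w_k. Expanding all 8 terms:
T_{111}*u_1*v_1*w_1 = 1*-1*-3*-1 = -3  (running total: -3)
T_{112}*u_1*v_1*w_2 = -3*-1*-3*-1 = 9  (running total: 6)
T_{121}*u_1*v_2*w_1 = 4*-1*-3*-1 = -12  (running total: -6)
T_{122}*u_1*v_2*w_2 = 3*-1*-3*-1 = -9  (running total: -15)
T_{211}*u_2*v_1*w_1 = 1*-3*-3*-1 = -9  (running total: -24)
T_{212}*u_2*v_1*w_2 = -1*-3*-3*-1 = 9  (running total: -15)
T_{221}*u_2*v_2*w_1 = -2*-3*-3*-1 = 18  (running total: 3)
T_{222}*u_2*v_2*w_2 = 2*-3*-3*-1 = -18  (running total: -15)
S = -15

-15


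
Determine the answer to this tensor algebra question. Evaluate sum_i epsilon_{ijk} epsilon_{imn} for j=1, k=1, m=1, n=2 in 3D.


Using the identity: epsilon_{ijk} epsilon_{imn} = delta_{jm} delta_{kn} - delta_{jn} delta_{km}.
delta_{11} = 1
delta_{12} = 0
delta_{12} = 0
delta_{11} = 1
Result = 1 * 0 - 0 * 1 = 0 - 0 = 0

0


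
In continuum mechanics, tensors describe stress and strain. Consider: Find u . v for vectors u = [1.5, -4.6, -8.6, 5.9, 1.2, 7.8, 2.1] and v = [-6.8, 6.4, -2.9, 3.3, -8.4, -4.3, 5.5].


The inner product u . v = sum of u_i * v_i.
Term-by-term: 1.5 * -6.8, -4.6 * 6.4, -8.6 * -2.9, 5.9 * 3.3, 1.2 * -8.4, 7.8 * -4.3, 2.1 * 5.5
Products: -10.2, -29.44, 24.94, 19.47, -10.08, -33.54, 11.55
Sum = -10.2 + -29.44 + 24.94 + 19.47 + -10.08 + -33.54 + 11.55 = -27.3

-27.3


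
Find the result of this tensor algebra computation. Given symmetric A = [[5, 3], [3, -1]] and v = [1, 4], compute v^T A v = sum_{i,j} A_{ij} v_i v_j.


First compute Av:
(Av)_1 = 5*1 + 3*4 = 17
(Av)_2 = 3*1 + -1*4 = -1
Av = [17, -1]
Then v^T (Av) = 1*17 + 4*-1
= 17 + -4 = 13

13


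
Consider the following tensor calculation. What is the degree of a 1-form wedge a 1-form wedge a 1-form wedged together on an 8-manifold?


The degree of a wedge product is the sum of the degrees of the individual forms.
Degrees: 1, 1, 1
Total degree = 1 + 1 + 1 = 3

3


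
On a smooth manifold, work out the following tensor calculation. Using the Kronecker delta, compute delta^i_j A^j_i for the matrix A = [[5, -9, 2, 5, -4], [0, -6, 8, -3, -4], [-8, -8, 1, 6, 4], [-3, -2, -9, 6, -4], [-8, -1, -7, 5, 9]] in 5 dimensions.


The contraction (trace) of a rank-2 tensor is the sum of its diagonal elements.
Diagonal entries: A[1,1] = 5, A[2,2] = -6, A[3,3] = 1, A[4,4] = 6, A[5,5] = 9
Tr(A) = 5 + -6 + 1 + 6 + 9 = 15

15


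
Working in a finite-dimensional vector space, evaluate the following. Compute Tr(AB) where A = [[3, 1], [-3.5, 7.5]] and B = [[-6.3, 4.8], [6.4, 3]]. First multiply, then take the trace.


Tr(AB) = sum_i (AB)_{ii} where (AB)_{ii} = sum_k A_{ik} B_{ki}.
(AB)_{11} = 3*-6.3 + 1*6.4 = -12.5
(AB)_{22} = -3.5*4.8 + 7.5*3 = 5.7
Tr(AB) = -12.5 + 5.7 = -6.8

-6.8


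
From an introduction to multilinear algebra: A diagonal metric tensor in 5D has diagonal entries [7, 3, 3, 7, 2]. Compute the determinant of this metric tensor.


For a diagonal metric, the determinant is the product of diagonal entries.
Diagonal entries: 7, 3, 3, 7, 2
det(g) = 7 * 3 * 3 * 7 * 2 = 882

882


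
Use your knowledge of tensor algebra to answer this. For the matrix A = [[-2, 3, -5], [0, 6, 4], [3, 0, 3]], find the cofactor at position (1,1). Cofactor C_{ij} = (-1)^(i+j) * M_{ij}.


To find cofactor C_{11}, delete row 1 and column 1.
The resulting 2x2 submatrix is: [[6, 4], [0, 3]]
Minor M_{11} = 6*3 - 4*0
  = 18 - 0 = 18
Sign = (-1)^(1+1) = (-1)^2 = 1
Cofactor C_{11} = 1 * 18 = 18

18


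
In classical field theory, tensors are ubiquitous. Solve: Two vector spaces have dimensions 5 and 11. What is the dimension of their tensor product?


The dimension of a tensor product is the product of dimensions.
dim(V) = 5, dim(W) = 11
dim(V (x) W) = 5 * 11 = 55

55


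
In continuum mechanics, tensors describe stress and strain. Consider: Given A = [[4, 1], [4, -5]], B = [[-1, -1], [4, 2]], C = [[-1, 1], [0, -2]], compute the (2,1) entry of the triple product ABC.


(ABC)_{21} = sum_m (AB)_{2m} C_{m1}. First compute row 2 of AB.
(AB)_{21} = 4*-1 + -5*4 = -24
(AB)_{22} = 4*-1 + -5*2 = -14
Now contract with column 1 of C:
(AB)_{21} * C_{11} = -24 * -1 = 24
(AB)_{22} * C_{21} = -14 * 0 = 0
(ABC)_{21} = 24 + 0 = 24

24


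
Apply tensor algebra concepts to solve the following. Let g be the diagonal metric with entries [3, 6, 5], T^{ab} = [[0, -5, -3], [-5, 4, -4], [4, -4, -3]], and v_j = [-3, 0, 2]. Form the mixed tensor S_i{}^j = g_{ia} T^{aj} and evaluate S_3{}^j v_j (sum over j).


Step 1: lower the first index. For a diagonal metric, g_{ia} T^{aj} = g_{ii} T^{ij} (no sum on i).
g_{33} = 5
S_3{}^1 = 5 * T^{31} = 5 * 4 = 20
S_3{}^2 = 5 * T^{32} = 5 * -4 = -20
S_3{}^3 = 5 * T^{33} = 5 * -3 = -15
Step 2: contract S_3{}^j with v_j.
S_3{}^1 * v_1 = 20 * -3 = -60
S_3{}^2 * v_2 = -20 * 0 = 0
S_3{}^3 * v_3 = -15 * 2 = -30
Result = -60 + 0 + -30 = -90

-90


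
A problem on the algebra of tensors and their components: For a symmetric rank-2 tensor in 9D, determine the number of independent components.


A symmetric rank-2 tensor in d dimensions has d(d+1)/2 independent components.
d = 9
d(d+1)/2 = 9 * 10 / 2 = 90 / 2 = 45

45


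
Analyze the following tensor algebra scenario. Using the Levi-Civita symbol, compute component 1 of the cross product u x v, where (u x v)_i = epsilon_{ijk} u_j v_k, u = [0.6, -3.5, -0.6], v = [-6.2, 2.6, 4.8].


(u x v)_1 = sum_{j,k} epsilon_{1jk} u_j v_k. Only permutations of (1,2,3) contribute; the two non-zero terms are:
eps_{123} u_2 v_3 = 1 * -3.5 * 4.8 = -16.8
eps_{132} u_3 v_2 = -1 * -0.6 * 2.6 = 1.56
(u x v)_1 = -15.24

-15.24


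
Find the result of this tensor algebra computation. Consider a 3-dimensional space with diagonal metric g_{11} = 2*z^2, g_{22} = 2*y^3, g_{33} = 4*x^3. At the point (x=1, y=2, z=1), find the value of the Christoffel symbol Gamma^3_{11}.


For a diagonal metric, Gamma^k_{ij} = (1/2) g^{kk} (dg_{ik}/dx_j + dg_{jk}/dx_i - dg_{ij}/dx_k).
The metric is diagonal, so g_{ab} = 0 for a != b.
At the given point: g_{11} = 2, g_{22} = 16, g_{33} = 4
g^{33} = 1/4
dg_{13}/dx_1 = 0 (off-diagonal)
dg_{13}/dx_1 = 0 (off-diagonal)
dg_{11}/dx_3 = dg_{11}/dx_3 = 4
Numerator = 0 + 0 - 4 = -4
Gamma^3_{11} = -4 / (2 * 4) = -1/2

-1/2


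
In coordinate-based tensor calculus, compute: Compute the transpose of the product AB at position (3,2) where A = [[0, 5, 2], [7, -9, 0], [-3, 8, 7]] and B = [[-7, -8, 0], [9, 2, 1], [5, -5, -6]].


(AB)^T_{ij} = (AB)_{ji} = sum_k A_{jk} B_{ki}.
For i=3, j=2 we need (AB)_{23}:
A_{21} * B_{13} = 7 * 0 = 0
A_{22} * B_{23} = -9 * 1 = -9
A_{23} * B_{33} = 0 * -6 = 0
Sum = 0 + -9 + 0 = -9

-9


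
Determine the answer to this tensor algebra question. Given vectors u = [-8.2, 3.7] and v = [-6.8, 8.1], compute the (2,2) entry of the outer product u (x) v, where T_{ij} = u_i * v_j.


The outer product entry T_{ij} = u_i * v_j.
We need i=2, j=2.
u_2 = 3.7, v_2 = 8.1
T_{2,2} = 3.7 * 8.1 = 29.97

29.97


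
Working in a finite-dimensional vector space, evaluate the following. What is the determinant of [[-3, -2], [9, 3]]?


For a 2x2 matrix [[a, b], [c, d]], det = a*d - b*c.
a = -3, b = -2, c = 9, d = 3
a*d = -3 * 3 = -9
b*c = -2 * 9 = -18
det = -9 - -18 = 9

9


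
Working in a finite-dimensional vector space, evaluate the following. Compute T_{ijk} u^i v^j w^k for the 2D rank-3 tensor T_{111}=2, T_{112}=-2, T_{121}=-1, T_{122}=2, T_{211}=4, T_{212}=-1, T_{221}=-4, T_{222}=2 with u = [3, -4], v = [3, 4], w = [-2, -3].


S = sum over i,j,k of T_{ijk} u_i v_j w_k. Expanding all 8 terms:
T_{111}*u_1*v_1*w_1 = 2*3*3*-2 = -36  (running total: -36)
T_{112}*u_1*v_1*w_2 = -2*3*3*-3 = 54  (running total: 18)
T_{121}*u_1*v_2*w_1 = -1*3*4*-2 = 24  (running total: 42)
T_{122}*u_1*v_2*w_2 = 2*3*4*-3 = -72  (running total: -30)
T_{211}*u_2*v_1*w_1 = 4*-4*3*-2 = 96  (running total: 66)
T_{212}*u_2*v_1*w_2 = -1*-4*3*-3 = -36  (running total: 30)
T_{221}*u_2*v_2*w_1 = -4*-4*4*-2 = -128  (running total: -98)
T_{222}*u_2*v_2*w_2 = 2*-4*4*-3 = 96  (running total: -2)
S = -2

-2


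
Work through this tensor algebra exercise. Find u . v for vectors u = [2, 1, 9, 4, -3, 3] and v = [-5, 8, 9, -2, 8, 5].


The inner product u . v = sum of u_i * v_i.
Term-by-term: 2 * -5, 1 * 8, 9 * 9, 4 * -2, -3 * 8, 3 * 5
Products: -10, 8, 81, -8, -24, 15
Sum = -10 + 8 + 81 + -8 + -24 + 15 = 62

62
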